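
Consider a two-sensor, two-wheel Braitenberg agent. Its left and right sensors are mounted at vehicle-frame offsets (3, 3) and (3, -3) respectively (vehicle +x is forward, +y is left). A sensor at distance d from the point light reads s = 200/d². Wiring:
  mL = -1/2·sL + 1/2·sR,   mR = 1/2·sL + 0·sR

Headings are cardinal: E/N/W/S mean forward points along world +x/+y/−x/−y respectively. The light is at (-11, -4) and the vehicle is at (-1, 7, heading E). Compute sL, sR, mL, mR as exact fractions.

40/73 200/233 2640/17009 20/73

left sensor world pos  = (2, 10); dL² = 365
right sensor world pos = (2, 4); dR² = 233
sL = 200/365 = 40/73
sR = 200/233 = 200/233
mL = -1/2·sL + 1/2·sR = 2640/17009
mR = 1/2·sL + 0·sR = 20/73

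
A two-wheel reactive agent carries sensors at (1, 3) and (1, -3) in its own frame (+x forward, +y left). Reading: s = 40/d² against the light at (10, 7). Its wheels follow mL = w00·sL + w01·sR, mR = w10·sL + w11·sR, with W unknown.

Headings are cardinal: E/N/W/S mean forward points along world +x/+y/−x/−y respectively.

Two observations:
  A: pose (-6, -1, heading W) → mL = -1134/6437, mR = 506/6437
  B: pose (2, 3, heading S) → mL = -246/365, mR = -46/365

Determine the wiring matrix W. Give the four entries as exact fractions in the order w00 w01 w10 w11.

obs A: pose=(-6,-1,W) → sL=4/41, sR=20/157, mL=-1134/6437, mR=506/6437
obs B: pose=(2,3,S) → sL=4/5, sR=20/73, mL=-246/365, mR=-46/365
sensor matrix S = [[4/41, 20/157], [4/5, 20/73]]; det S = -35328/469901
solve [mL_A; mL_B] = S·[w00; w01] and [mR_A; mR_B] = S·[w10; w11]:
  w00 = -1/2, w01 = -1, w10 = -1/2, w11 = 1

-1/2 -1 -1/2 1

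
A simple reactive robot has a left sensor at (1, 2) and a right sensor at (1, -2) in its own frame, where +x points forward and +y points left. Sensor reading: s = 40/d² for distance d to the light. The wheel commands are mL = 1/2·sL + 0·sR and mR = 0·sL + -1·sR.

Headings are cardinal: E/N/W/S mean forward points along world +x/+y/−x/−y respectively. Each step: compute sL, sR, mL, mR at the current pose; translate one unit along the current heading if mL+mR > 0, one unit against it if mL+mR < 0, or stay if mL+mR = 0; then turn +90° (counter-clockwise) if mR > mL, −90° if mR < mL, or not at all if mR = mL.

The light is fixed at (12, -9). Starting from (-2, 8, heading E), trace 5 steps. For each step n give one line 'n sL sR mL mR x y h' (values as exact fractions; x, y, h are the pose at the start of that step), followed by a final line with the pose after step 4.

n=0: pose=(-2,8,E); sL=4/53, sR=20/197; mL=2/53, mR=-20/197; mL+mR=-666/10441 → advance -1; mR−mL=-1454/10441 → turn -1·90°
n=1: pose=(-3,8,S); sL=8/85, sR=8/109; mL=4/85, mR=-8/109; mL+mR=-244/9265 → advance -1; mR−mL=-1116/9265 → turn -1·90°
n=2: pose=(-3,9,W); sL=5/64, sR=5/82; mL=5/128, mR=-5/82; mL+mR=-115/5248 → advance -1; mR−mL=-525/5248 → turn -1·90°
n=3: pose=(-2,9,N); sL=40/617, sR=8/101; mL=20/617, mR=-8/101; mL+mR=-2916/62317 → advance -1; mR−mL=-6956/62317 → turn -1·90°
n=4: pose=(-2,8,E); sL=4/53, sR=20/197; mL=2/53, mR=-20/197; mL+mR=-666/10441 → advance -1; mR−mL=-1454/10441 → turn -1·90°

0 4/53 20/197 2/53 -20/197 -2 8 E
1 8/85 8/109 4/85 -8/109 -3 8 S
2 5/64 5/82 5/128 -5/82 -3 9 W
3 40/617 8/101 20/617 -8/101 -2 9 N
4 4/53 20/197 2/53 -20/197 -2 8 E
final -3 8 S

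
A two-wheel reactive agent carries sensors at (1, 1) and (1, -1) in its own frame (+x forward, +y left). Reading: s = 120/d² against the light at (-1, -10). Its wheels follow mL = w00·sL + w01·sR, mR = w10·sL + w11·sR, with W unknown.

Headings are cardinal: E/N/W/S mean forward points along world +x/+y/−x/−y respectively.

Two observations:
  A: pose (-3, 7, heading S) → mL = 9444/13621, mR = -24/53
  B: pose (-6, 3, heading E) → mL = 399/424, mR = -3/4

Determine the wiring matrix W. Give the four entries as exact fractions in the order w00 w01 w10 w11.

1 1/2 0 -1

obs A: pose=(-3,7,S) → sL=120/257, sR=24/53, mL=9444/13621, mR=-24/53
obs B: pose=(-6,3,E) → sL=30/53, sR=3/4, mL=399/424, mR=-3/4
sensor matrix S = [[120/257, 24/53], [30/53, 3/4]]; det S = 67770/721913
solve [mL_A; mL_B] = S·[w00; w01] and [mR_A; mR_B] = S·[w10; w11]:
  w00 = 1, w01 = 1/2, w10 = 0, w11 = -1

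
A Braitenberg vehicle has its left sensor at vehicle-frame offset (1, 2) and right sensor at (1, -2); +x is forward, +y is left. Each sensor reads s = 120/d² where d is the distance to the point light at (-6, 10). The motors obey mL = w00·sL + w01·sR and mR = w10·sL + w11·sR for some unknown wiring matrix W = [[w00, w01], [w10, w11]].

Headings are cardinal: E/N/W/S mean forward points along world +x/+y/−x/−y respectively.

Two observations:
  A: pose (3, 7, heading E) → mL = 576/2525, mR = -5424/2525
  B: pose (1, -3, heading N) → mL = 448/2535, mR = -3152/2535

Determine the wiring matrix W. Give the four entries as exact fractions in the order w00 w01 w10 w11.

1 -1 -1 -1

obs A: pose=(3,7,E) → sL=120/101, sR=24/25, mL=576/2525, mR=-5424/2525
obs B: pose=(1,-3,N) → sL=120/169, sR=8/15, mL=448/2535, mR=-3152/2535
sensor matrix S = [[120/101, 24/25], [120/169, 8/15]]; det S = -4096/85345
solve [mL_A; mL_B] = S·[w00; w01] and [mR_A; mR_B] = S·[w10; w11]:
  w00 = 1, w01 = -1, w10 = -1, w11 = -1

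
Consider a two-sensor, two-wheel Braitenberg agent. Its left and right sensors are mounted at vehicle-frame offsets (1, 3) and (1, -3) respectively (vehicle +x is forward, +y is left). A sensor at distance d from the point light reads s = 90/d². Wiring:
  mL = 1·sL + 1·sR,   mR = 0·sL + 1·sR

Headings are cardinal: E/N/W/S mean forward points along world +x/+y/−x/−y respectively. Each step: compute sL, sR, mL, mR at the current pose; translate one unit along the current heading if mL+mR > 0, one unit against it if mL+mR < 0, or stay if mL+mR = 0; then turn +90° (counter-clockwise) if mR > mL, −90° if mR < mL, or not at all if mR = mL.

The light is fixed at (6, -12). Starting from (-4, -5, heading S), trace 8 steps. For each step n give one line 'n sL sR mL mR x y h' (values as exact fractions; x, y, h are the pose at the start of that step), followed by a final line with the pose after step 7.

0 18/17 18/41 1044/697 18/41 -4 -5 S
1 9/13 45/101 1494/1313 45/101 -4 -6 W
2 18/49 90/113 6444/5537 90/113 -5 -6 N
3 9/20 45/58 711/580 45/58 -5 -5 E
4 18/17 18/41 1044/697 18/41 -4 -5 S
5 9/13 45/101 1494/1313 45/101 -4 -6 W
6 18/49 90/113 6444/5537 90/113 -5 -6 N
7 9/20 45/58 711/580 45/58 -5 -5 E
final -4 -5 S

n=0: pose=(-4,-5,S); sL=18/17, sR=18/41; mL=1044/697, mR=18/41; mL+mR=1350/697 → advance +1; mR−mL=-18/17 → turn -1·90°
n=1: pose=(-4,-6,W); sL=9/13, sR=45/101; mL=1494/1313, mR=45/101; mL+mR=2079/1313 → advance +1; mR−mL=-9/13 → turn -1·90°
n=2: pose=(-5,-6,N); sL=18/49, sR=90/113; mL=6444/5537, mR=90/113; mL+mR=10854/5537 → advance +1; mR−mL=-18/49 → turn -1·90°
n=3: pose=(-5,-5,E); sL=9/20, sR=45/58; mL=711/580, mR=45/58; mL+mR=1161/580 → advance +1; mR−mL=-9/20 → turn -1·90°
n=4: pose=(-4,-5,S); sL=18/17, sR=18/41; mL=1044/697, mR=18/41; mL+mR=1350/697 → advance +1; mR−mL=-18/17 → turn -1·90°
n=5: pose=(-4,-6,W); sL=9/13, sR=45/101; mL=1494/1313, mR=45/101; mL+mR=2079/1313 → advance +1; mR−mL=-9/13 → turn -1·90°
n=6: pose=(-5,-6,N); sL=18/49, sR=90/113; mL=6444/5537, mR=90/113; mL+mR=10854/5537 → advance +1; mR−mL=-18/49 → turn -1·90°
n=7: pose=(-5,-5,E); sL=9/20, sR=45/58; mL=711/580, mR=45/58; mL+mR=1161/580 → advance +1; mR−mL=-9/20 → turn -1·90°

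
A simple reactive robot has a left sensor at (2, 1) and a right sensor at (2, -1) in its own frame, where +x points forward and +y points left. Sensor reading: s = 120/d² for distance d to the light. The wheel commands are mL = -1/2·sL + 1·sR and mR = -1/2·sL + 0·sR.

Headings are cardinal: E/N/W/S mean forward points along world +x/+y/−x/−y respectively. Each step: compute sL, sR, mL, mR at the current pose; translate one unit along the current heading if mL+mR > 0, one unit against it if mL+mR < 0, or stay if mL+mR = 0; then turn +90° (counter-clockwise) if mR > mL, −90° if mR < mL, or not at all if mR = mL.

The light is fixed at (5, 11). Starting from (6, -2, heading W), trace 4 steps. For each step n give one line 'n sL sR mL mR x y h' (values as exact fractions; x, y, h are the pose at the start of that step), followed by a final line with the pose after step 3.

0 120/197 24/29 2988/5713 -60/197 6 -2 W
1 60/61 60/61 30/61 -30/61 5 -2 N
2 30/37 3/5 36/185 -15/37 5 -2 E
3 8/15 120/229 884/3435 -4/15 4 -2 S
final 4 -1 W

n=0: pose=(6,-2,W); sL=120/197, sR=24/29; mL=2988/5713, mR=-60/197; mL+mR=1248/5713 → advance +1; mR−mL=-24/29 → turn -1·90°
n=1: pose=(5,-2,N); sL=60/61, sR=60/61; mL=30/61, mR=-30/61; mL+mR=0 → advance +0; mR−mL=-60/61 → turn -1·90°
n=2: pose=(5,-2,E); sL=30/37, sR=3/5; mL=36/185, mR=-15/37; mL+mR=-39/185 → advance -1; mR−mL=-3/5 → turn -1·90°
n=3: pose=(4,-2,S); sL=8/15, sR=120/229; mL=884/3435, mR=-4/15; mL+mR=-32/3435 → advance -1; mR−mL=-120/229 → turn -1·90°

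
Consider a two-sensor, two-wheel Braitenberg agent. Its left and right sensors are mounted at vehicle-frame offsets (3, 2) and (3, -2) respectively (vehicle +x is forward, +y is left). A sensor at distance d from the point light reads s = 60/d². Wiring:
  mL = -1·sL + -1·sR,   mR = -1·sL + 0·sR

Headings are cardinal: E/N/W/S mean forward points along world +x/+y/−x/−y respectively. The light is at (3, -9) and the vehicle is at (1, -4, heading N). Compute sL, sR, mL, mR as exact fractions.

3/4 15/16 -27/16 -3/4

left sensor world pos  = (-1, -1); dL² = 80
right sensor world pos = (3, -1); dR² = 64
sL = 60/80 = 3/4
sR = 60/64 = 15/16
mL = -1·sL + -1·sR = -27/16
mR = -1·sL + 0·sR = -3/4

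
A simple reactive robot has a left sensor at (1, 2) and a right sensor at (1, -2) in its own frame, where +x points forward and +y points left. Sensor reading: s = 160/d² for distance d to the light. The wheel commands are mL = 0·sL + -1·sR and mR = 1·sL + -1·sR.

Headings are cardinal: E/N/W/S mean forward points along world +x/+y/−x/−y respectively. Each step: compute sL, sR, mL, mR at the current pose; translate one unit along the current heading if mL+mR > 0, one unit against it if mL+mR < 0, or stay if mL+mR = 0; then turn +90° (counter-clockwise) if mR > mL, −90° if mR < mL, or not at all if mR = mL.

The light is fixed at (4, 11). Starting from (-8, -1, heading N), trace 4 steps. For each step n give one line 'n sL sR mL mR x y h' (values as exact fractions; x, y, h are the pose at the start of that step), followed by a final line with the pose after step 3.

n=0: pose=(-8,-1,N); sL=160/317, sR=160/221; mL=-160/221, mR=-15360/70057; mL+mR=-66080/70057 → advance -1; mR−mL=160/317 → turn +1·90°
n=1: pose=(-8,-2,W); sL=80/197, sR=16/29; mL=-16/29, mR=-832/5713; mL+mR=-3984/5713 → advance -1; mR−mL=80/197 → turn +1·90°
n=2: pose=(-7,-2,S); sL=160/277, sR=32/73; mL=-32/73, mR=2816/20221; mL+mR=-6048/20221 → advance -1; mR−mL=160/277 → turn +1·90°
n=3: pose=(-7,-1,E); sL=4/5, sR=20/37; mL=-20/37, mR=48/185; mL+mR=-52/185 → advance -1; mR−mL=4/5 → turn +1·90°

0 160/317 160/221 -160/221 -15360/70057 -8 -1 N
1 80/197 16/29 -16/29 -832/5713 -8 -2 W
2 160/277 32/73 -32/73 2816/20221 -7 -2 S
3 4/5 20/37 -20/37 48/185 -7 -1 E
final -8 -1 N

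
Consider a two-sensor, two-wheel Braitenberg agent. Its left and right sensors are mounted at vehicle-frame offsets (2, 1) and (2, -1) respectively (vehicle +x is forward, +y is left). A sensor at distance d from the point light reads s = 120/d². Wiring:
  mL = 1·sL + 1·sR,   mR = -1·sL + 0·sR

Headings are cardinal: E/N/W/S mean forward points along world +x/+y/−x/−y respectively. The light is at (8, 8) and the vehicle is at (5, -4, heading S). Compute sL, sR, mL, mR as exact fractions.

3/5 30/53 309/265 -3/5

left sensor world pos  = (6, -6); dL² = 200
right sensor world pos = (4, -6); dR² = 212
sL = 120/200 = 3/5
sR = 120/212 = 30/53
mL = 1·sL + 1·sR = 309/265
mR = -1·sL + 0·sR = -3/5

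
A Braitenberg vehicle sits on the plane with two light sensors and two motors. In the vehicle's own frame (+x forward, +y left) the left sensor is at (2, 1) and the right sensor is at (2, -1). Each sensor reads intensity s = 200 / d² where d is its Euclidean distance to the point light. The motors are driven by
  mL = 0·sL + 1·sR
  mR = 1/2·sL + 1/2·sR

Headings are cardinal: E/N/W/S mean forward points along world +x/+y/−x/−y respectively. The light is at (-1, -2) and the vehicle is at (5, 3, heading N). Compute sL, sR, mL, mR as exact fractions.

100/37 100/49 100/49 4300/1813

left sensor world pos  = (4, 5); dL² = 74
right sensor world pos = (6, 5); dR² = 98
sL = 200/74 = 100/37
sR = 200/98 = 100/49
mL = 0·sL + 1·sR = 100/49
mR = 1/2·sL + 1/2·sR = 4300/1813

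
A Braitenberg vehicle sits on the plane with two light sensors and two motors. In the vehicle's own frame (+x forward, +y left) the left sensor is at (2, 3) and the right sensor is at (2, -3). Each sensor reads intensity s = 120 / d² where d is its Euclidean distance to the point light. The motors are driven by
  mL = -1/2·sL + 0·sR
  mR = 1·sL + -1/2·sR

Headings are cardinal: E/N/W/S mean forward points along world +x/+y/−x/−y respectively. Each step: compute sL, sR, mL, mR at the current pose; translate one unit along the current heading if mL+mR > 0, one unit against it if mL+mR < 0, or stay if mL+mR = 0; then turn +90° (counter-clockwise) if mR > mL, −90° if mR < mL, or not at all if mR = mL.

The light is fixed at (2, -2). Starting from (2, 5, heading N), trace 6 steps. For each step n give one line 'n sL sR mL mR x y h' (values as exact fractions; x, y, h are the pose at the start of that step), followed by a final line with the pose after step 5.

0 4/3 4/3 -2/3 2/3 2 5 N
1 6 15/13 -3 141/26 2 5 W
2 120/29 120/41 -60/29 3180/1189 1 5 S
3 60/41 12 -30/41 -186/41 1 4 E
4 120/17 120/41 -60/17 3900/697 0 4 S
5 15/8 30 -15/16 -105/8 0 3 E
final -1 3 S

n=0: pose=(2,5,N); sL=4/3, sR=4/3; mL=-2/3, mR=2/3; mL+mR=0 → advance +0; mR−mL=4/3 → turn +1·90°
n=1: pose=(2,5,W); sL=6, sR=15/13; mL=-3, mR=141/26; mL+mR=63/26 → advance +1; mR−mL=219/26 → turn +1·90°
n=2: pose=(1,5,S); sL=120/29, sR=120/41; mL=-60/29, mR=3180/1189; mL+mR=720/1189 → advance +1; mR−mL=5640/1189 → turn +1·90°
n=3: pose=(1,4,E); sL=60/41, sR=12; mL=-30/41, mR=-186/41; mL+mR=-216/41 → advance -1; mR−mL=-156/41 → turn -1·90°
n=4: pose=(0,4,S); sL=120/17, sR=120/41; mL=-60/17, mR=3900/697; mL+mR=1440/697 → advance +1; mR−mL=6360/697 → turn +1·90°
n=5: pose=(0,3,E); sL=15/8, sR=30; mL=-15/16, mR=-105/8; mL+mR=-225/16 → advance -1; mR−mL=-195/16 → turn -1·90°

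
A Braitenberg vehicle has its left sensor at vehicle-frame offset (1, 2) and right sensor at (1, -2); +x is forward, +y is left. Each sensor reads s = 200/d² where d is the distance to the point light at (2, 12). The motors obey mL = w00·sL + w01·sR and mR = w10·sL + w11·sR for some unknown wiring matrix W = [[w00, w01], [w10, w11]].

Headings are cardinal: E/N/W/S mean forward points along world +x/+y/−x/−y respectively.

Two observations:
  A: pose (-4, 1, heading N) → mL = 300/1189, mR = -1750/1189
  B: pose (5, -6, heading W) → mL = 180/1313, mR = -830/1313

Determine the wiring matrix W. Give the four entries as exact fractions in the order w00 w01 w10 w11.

obs A: pose=(-4,1,N) → sL=50/41, sR=50/29, mL=300/1189, mR=-1750/1189
obs B: pose=(5,-6,W) → sL=50/101, sR=10/13, mL=180/1313, mR=-830/1313
sensor matrix S = [[50/41, 50/29], [50/101, 10/13]]; det S = 132000/1561157
solve [mL_A; mL_B] = S·[w00; w01] and [mR_A; mR_B] = S·[w10; w11]:
  w00 = -1/2, w01 = 1/2, w10 = -1/2, w11 = -1/2

-1/2 1/2 -1/2 -1/2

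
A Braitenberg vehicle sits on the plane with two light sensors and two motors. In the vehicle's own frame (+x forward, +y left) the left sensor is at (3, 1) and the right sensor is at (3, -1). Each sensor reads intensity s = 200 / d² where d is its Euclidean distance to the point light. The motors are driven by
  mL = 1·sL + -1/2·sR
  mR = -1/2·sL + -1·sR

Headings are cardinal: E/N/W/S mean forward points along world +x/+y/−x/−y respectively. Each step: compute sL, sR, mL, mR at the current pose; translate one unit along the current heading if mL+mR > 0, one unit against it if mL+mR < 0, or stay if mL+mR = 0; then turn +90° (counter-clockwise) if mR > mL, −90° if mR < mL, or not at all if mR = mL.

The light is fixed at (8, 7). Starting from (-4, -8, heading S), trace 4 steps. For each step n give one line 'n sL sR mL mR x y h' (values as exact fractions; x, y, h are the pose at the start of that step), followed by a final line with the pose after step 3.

n=0: pose=(-4,-8,S); sL=40/89, sR=200/493; mL=10820/43877, mR=-27660/43877; mL+mR=-16840/43877 → advance -1; mR−mL=-38480/43877 → turn -1·90°
n=1: pose=(-4,-7,W); sL=4/9, sR=100/197; mL=338/1773, mR=-1294/1773; mL+mR=-956/1773 → advance -1; mR−mL=-544/591 → turn -1·90°
n=2: pose=(-3,-7,N); sL=40/53, sR=200/221; mL=3540/11713, mR=-15020/11713; mL+mR=-11480/11713 → advance -1; mR−mL=-18560/11713 → turn -1·90°
n=3: pose=(-3,-8,E); sL=10/13, sR=5/8; mL=95/208, mR=-105/104; mL+mR=-115/208 → advance -1; mR−mL=-305/208 → turn -1·90°

0 40/89 200/493 10820/43877 -27660/43877 -4 -8 S
1 4/9 100/197 338/1773 -1294/1773 -4 -7 W
2 40/53 200/221 3540/11713 -15020/11713 -3 -7 N
3 10/13 5/8 95/208 -105/104 -3 -8 E
final -4 -8 S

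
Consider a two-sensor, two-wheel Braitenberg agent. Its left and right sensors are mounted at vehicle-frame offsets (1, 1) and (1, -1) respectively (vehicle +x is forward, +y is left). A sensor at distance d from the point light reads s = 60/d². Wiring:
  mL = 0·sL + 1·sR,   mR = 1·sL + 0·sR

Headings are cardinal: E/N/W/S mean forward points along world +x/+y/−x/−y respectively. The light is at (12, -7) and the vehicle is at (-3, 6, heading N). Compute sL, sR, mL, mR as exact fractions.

15/113 15/98 15/98 15/113

left sensor world pos  = (-4, 7); dL² = 452
right sensor world pos = (-2, 7); dR² = 392
sL = 60/452 = 15/113
sR = 60/392 = 15/98
mL = 0·sL + 1·sR = 15/98
mR = 1·sL + 0·sR = 15/113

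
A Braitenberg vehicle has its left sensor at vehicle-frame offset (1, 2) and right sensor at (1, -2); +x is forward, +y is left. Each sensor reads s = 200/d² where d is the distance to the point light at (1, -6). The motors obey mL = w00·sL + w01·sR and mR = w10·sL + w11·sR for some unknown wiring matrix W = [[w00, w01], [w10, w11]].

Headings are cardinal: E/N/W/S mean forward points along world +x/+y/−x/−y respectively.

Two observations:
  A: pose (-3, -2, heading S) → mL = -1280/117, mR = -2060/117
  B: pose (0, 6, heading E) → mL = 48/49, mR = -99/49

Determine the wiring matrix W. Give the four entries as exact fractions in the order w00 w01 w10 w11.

-1 1 -1 -1/2

obs A: pose=(-3,-2,S) → sL=200/13, sR=40/9, mL=-1280/117, mR=-2060/117
obs B: pose=(0,6,E) → sL=50/49, sR=2, mL=48/49, mR=-99/49
sensor matrix S = [[200/13, 40/9], [50/49, 2]]; det S = 150400/5733
solve [mL_A; mL_B] = S·[w00; w01] and [mR_A; mR_B] = S·[w10; w11]:
  w00 = -1, w01 = 1, w10 = -1, w11 = -1/2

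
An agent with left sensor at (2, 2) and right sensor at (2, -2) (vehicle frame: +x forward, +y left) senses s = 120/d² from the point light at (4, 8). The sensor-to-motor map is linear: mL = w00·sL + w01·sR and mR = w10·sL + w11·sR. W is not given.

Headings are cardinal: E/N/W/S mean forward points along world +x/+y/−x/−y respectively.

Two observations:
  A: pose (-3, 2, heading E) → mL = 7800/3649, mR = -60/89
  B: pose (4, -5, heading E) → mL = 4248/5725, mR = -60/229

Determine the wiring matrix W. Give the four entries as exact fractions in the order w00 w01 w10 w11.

1/2 1/2 0 -1/2

obs A: pose=(-3,2,E) → sL=120/41, sR=120/89, mL=7800/3649, mR=-60/89
obs B: pose=(4,-5,E) → sL=24/25, sR=120/229, mL=4248/5725, mR=-60/229
sensor matrix S = [[120/41, 120/89], [24/25, 120/229]]; det S = 999936/4178105
solve [mL_A; mL_B] = S·[w00; w01] and [mR_A; mR_B] = S·[w10; w11]:
  w00 = 1/2, w01 = 1/2, w10 = 0, w11 = -1/2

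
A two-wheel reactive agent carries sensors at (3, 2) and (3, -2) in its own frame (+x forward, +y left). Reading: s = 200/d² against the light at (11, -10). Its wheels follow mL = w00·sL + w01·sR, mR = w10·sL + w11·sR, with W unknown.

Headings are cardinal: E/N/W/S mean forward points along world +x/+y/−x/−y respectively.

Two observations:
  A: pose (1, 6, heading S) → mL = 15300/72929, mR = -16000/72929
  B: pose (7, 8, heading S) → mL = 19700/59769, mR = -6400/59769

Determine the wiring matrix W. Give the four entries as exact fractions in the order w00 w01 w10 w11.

obs A: pose=(1,6,S) → sL=200/233, sR=200/313, mL=15300/72929, mR=-16000/72929
obs B: pose=(7,8,S) → sL=200/229, sR=200/261, mL=19700/59769, mR=-6400/59769
sensor matrix S = [[200/233, 200/313], [200/229, 200/261]]; det S = 434560000/4358893401
solve [mL_A; mL_B] = S·[w00; w01] and [mR_A; mR_B] = S·[w10; w11]:
  w00 = -1/2, w01 = 1, w10 = -1, w11 = 1

-1/2 1 -1 1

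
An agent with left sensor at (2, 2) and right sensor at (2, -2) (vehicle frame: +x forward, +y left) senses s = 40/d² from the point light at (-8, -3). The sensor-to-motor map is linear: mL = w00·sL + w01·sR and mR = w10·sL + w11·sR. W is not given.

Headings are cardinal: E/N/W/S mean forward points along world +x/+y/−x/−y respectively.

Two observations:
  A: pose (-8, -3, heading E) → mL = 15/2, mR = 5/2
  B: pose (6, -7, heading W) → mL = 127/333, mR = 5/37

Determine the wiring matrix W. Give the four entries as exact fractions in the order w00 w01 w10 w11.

1/2 1 0 1/2

obs A: pose=(-8,-3,E) → sL=5, sR=5, mL=15/2, mR=5/2
obs B: pose=(6,-7,W) → sL=2/9, sR=10/37, mL=127/333, mR=5/37
sensor matrix S = [[5, 5], [2/9, 10/37]]; det S = 80/333
solve [mL_A; mL_B] = S·[w00; w01] and [mR_A; mR_B] = S·[w10; w11]:
  w00 = 1/2, w01 = 1, w10 = 0, w11 = 1/2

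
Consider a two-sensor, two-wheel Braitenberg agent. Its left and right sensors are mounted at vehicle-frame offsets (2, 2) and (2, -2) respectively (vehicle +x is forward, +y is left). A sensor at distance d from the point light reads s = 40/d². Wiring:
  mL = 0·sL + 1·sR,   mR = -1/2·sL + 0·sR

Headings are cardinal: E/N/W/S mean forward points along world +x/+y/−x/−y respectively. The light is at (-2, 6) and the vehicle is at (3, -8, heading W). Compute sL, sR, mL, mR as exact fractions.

8/53 40/153 40/153 -4/53

left sensor world pos  = (1, -10); dL² = 265
right sensor world pos = (1, -6); dR² = 153
sL = 40/265 = 8/53
sR = 40/153 = 40/153
mL = 0·sL + 1·sR = 40/153
mR = -1/2·sL + 0·sR = -4/53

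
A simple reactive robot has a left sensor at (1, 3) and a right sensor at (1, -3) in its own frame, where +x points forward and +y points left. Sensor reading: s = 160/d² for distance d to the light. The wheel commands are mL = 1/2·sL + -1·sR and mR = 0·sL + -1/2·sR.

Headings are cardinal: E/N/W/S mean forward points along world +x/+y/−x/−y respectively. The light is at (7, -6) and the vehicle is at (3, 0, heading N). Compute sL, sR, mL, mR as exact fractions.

left sensor world pos  = (0, 1); dL² = 98
right sensor world pos = (6, 1); dR² = 50
sL = 160/98 = 80/49
sR = 160/50 = 16/5
mL = 1/2·sL + -1·sR = -584/245
mR = 0·sL + -1/2·sR = -8/5

80/49 16/5 -584/245 -8/5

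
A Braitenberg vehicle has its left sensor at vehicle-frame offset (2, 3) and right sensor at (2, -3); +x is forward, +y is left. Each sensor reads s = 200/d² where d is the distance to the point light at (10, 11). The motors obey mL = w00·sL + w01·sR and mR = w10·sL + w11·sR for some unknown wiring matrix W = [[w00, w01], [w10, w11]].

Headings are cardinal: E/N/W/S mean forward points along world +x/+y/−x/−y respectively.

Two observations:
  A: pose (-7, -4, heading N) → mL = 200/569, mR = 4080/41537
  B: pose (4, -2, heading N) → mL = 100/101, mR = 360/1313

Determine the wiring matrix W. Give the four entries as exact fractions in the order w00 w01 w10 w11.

1 0 -1/2 1/2

obs A: pose=(-7,-4,N) → sL=200/569, sR=40/73, mL=200/569, mR=4080/41537
obs B: pose=(4,-2,N) → sL=100/101, sR=20/13, mL=100/101, mR=360/1313
sensor matrix S = [[200/569, 40/73], [100/101, 20/13]]; det S = -96000/54538081
solve [mL_A; mL_B] = S·[w00; w01] and [mR_A; mR_B] = S·[w10; w11]:
  w00 = 1, w01 = 0, w10 = -1/2, w11 = 1/2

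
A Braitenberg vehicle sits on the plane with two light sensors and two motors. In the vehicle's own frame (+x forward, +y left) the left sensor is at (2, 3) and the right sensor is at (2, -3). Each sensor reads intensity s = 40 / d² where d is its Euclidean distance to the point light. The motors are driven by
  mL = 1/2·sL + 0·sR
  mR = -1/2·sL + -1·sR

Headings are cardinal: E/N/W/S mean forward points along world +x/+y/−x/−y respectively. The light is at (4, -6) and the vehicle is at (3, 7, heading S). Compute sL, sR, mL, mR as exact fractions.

8/25 40/137 4/25 -1548/3425

left sensor world pos  = (6, 5); dL² = 125
right sensor world pos = (0, 5); dR² = 137
sL = 40/125 = 8/25
sR = 40/137 = 40/137
mL = 1/2·sL + 0·sR = 4/25
mR = -1/2·sL + -1·sR = -1548/3425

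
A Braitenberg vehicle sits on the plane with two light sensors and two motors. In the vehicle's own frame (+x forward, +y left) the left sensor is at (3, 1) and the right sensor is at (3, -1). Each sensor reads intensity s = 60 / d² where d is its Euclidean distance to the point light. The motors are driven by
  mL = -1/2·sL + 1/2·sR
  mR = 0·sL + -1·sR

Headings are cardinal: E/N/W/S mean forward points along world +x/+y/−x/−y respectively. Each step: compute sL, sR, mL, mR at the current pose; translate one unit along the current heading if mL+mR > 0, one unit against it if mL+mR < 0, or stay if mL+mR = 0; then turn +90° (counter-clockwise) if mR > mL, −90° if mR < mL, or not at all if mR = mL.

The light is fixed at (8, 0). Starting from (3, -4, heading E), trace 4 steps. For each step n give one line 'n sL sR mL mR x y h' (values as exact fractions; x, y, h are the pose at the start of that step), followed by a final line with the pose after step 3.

0 60/13 60/29 -480/377 -60/29 3 -4 E
1 30/37 30/49 -180/1813 -30/49 2 -4 S
2 60/97 12/17 72/1649 -12/17 2 -3 W
3 5/3 15/4 25/24 -15/4 3 -3 N
final 3 -4 E

n=0: pose=(3,-4,E); sL=60/13, sR=60/29; mL=-480/377, mR=-60/29; mL+mR=-1260/377 → advance -1; mR−mL=-300/377 → turn -1·90°
n=1: pose=(2,-4,S); sL=30/37, sR=30/49; mL=-180/1813, mR=-30/49; mL+mR=-1290/1813 → advance -1; mR−mL=-930/1813 → turn -1·90°
n=2: pose=(2,-3,W); sL=60/97, sR=12/17; mL=72/1649, mR=-12/17; mL+mR=-1092/1649 → advance -1; mR−mL=-1236/1649 → turn -1·90°
n=3: pose=(3,-3,N); sL=5/3, sR=15/4; mL=25/24, mR=-15/4; mL+mR=-65/24 → advance -1; mR−mL=-115/24 → turn -1·90°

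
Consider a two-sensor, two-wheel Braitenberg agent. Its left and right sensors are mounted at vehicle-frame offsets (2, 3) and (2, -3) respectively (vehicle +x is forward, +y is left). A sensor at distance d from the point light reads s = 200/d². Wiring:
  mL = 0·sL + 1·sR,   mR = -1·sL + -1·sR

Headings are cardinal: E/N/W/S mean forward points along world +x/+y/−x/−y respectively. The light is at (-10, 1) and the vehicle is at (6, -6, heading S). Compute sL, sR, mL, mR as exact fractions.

left sensor world pos  = (9, -8); dL² = 442
right sensor world pos = (3, -8); dR² = 250
sL = 200/442 = 100/221
sR = 200/250 = 4/5
mL = 0·sL + 1·sR = 4/5
mR = -1·sL + -1·sR = -1384/1105

100/221 4/5 4/5 -1384/1105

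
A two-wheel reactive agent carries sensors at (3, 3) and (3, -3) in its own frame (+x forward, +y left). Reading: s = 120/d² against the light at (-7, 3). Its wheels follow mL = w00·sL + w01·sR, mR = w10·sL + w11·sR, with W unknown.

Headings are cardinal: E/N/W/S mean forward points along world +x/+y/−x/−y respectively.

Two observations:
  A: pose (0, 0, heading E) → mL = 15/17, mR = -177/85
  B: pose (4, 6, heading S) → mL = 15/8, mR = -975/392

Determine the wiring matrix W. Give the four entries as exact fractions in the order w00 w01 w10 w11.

obs A: pose=(0,0,E) → sL=6/5, sR=15/17, mL=15/17, mR=-177/85
obs B: pose=(4,6,S) → sL=30/49, sR=15/8, mL=15/8, mR=-975/392
sensor matrix S = [[6/5, 15/17], [30/49, 15/8]]; det S = 5697/3332
solve [mL_A; mL_B] = S·[w00; w01] and [mR_A; mR_B] = S·[w10; w11]:
  w00 = 0, w01 = 1, w10 = -1, w11 = -1

0 1 -1 -1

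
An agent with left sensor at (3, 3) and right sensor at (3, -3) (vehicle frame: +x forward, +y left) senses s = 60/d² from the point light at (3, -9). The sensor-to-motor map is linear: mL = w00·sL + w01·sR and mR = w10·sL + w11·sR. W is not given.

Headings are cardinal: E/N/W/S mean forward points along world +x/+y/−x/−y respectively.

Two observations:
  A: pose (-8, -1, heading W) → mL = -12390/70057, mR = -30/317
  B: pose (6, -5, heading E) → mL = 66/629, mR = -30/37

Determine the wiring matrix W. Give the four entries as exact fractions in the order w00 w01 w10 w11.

-1 1/2 0 -1/2

obs A: pose=(-8,-1,W) → sL=60/221, sR=60/317, mL=-12390/70057, mR=-30/317
obs B: pose=(6,-5,E) → sL=12/17, sR=60/37, mL=66/629, mR=-30/37
sensor matrix S = [[60/221, 60/317], [12/17, 60/37]]; det S = 794880/2592109
solve [mL_A; mL_B] = S·[w00; w01] and [mR_A; mR_B] = S·[w10; w11]:
  w00 = -1, w01 = 1/2, w10 = 0, w11 = -1/2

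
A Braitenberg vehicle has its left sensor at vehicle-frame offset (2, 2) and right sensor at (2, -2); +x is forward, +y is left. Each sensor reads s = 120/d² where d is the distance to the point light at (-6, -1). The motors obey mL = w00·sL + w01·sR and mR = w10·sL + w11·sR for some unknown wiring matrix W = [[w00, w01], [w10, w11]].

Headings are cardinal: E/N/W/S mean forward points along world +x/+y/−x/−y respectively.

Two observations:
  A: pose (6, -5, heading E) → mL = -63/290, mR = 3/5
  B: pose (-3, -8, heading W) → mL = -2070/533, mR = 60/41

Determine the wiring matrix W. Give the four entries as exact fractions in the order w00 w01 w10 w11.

1/2 -1 1 0

obs A: pose=(6,-5,E) → sL=3/5, sR=15/29, mL=-63/290, mR=3/5
obs B: pose=(-3,-8,W) → sL=60/41, sR=60/13, mL=-2070/533, mR=60/41
sensor matrix S = [[3/5, 15/29], [60/41, 60/13]]; det S = 31104/15457
solve [mL_A; mL_B] = S·[w00; w01] and [mR_A; mR_B] = S·[w10; w11]:
  w00 = 1/2, w01 = -1, w10 = 1, w11 = 0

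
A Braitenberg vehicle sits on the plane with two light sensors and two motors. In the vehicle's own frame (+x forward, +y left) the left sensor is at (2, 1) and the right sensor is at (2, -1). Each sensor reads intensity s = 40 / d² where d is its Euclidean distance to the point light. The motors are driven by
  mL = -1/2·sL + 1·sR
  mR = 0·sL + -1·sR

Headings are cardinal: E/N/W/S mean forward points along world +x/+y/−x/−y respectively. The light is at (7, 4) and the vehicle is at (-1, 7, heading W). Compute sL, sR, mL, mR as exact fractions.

left sensor world pos  = (-3, 6); dL² = 104
right sensor world pos = (-3, 8); dR² = 116
sL = 40/104 = 5/13
sR = 40/116 = 10/29
mL = -1/2·sL + 1·sR = 115/754
mR = 0·sL + -1·sR = -10/29

5/13 10/29 115/754 -10/29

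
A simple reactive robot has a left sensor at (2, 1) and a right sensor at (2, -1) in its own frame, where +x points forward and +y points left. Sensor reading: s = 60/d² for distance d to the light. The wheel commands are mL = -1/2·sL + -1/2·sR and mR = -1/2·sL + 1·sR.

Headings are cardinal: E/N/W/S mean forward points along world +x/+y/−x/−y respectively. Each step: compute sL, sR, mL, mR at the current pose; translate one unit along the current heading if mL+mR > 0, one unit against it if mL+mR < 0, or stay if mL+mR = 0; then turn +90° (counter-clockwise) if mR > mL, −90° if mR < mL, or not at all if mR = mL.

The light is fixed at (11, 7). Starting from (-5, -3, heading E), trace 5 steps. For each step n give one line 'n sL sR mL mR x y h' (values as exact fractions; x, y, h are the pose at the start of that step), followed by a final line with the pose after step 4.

0 60/277 60/317 -17820/87809 7110/87809 -5 -3 E
1 15/97 3/16 -531/3104 171/1552 -6 -3 N
2 12/101 60/461 -5796/46561 3294/46561 -6 -4 W
3 30/197 30/229 -6390/45113 2475/45113 -5 -4 S
4 60/277 60/317 -17820/87809 7110/87809 -5 -3 E
final -6 -3 N

n=0: pose=(-5,-3,E); sL=60/277, sR=60/317; mL=-17820/87809, mR=7110/87809; mL+mR=-10710/87809 → advance -1; mR−mL=90/317 → turn +1·90°
n=1: pose=(-6,-3,N); sL=15/97, sR=3/16; mL=-531/3104, mR=171/1552; mL+mR=-189/3104 → advance -1; mR−mL=9/32 → turn +1·90°
n=2: pose=(-6,-4,W); sL=12/101, sR=60/461; mL=-5796/46561, mR=3294/46561; mL+mR=-2502/46561 → advance -1; mR−mL=90/461 → turn +1·90°
n=3: pose=(-5,-4,S); sL=30/197, sR=30/229; mL=-6390/45113, mR=2475/45113; mL+mR=-3915/45113 → advance -1; mR−mL=45/229 → turn +1·90°
n=4: pose=(-5,-3,E); sL=60/277, sR=60/317; mL=-17820/87809, mR=7110/87809; mL+mR=-10710/87809 → advance -1; mR−mL=90/317 → turn +1·90°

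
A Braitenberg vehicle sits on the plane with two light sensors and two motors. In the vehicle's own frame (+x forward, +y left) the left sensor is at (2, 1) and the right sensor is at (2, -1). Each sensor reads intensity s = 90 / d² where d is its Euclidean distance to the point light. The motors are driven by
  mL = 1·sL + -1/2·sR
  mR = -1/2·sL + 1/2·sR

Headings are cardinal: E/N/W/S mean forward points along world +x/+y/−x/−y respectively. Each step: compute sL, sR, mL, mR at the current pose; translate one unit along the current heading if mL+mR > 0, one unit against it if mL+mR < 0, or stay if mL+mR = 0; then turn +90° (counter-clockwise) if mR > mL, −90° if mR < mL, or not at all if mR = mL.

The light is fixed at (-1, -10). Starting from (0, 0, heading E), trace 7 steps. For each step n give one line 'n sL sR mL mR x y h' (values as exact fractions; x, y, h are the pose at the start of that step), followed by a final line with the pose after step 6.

0 9/13 1 5/26 2/13 0 0 E
1 90/73 18/13 513/949 72/949 1 0 S
2 45/32 9/10 153/160 -81/320 1 -1 W
3 90/121 18/25 1161/3025 -36/3025 0 -1 N
4 9/13 1 5/26 2/13 0 0 E
5 90/73 18/13 513/949 72/949 1 0 S
6 45/32 9/10 153/160 -81/320 1 -1 W
final 0 -1 N

n=0: pose=(0,0,E); sL=9/13, sR=1; mL=5/26, mR=2/13; mL+mR=9/26 → advance +1; mR−mL=-1/26 → turn -1·90°
n=1: pose=(1,0,S); sL=90/73, sR=18/13; mL=513/949, mR=72/949; mL+mR=45/73 → advance +1; mR−mL=-441/949 → turn -1·90°
n=2: pose=(1,-1,W); sL=45/32, sR=9/10; mL=153/160, mR=-81/320; mL+mR=45/64 → advance +1; mR−mL=-387/320 → turn -1·90°
n=3: pose=(0,-1,N); sL=90/121, sR=18/25; mL=1161/3025, mR=-36/3025; mL+mR=45/121 → advance +1; mR−mL=-1197/3025 → turn -1·90°
n=4: pose=(0,0,E); sL=9/13, sR=1; mL=5/26, mR=2/13; mL+mR=9/26 → advance +1; mR−mL=-1/26 → turn -1·90°
n=5: pose=(1,0,S); sL=90/73, sR=18/13; mL=513/949, mR=72/949; mL+mR=45/73 → advance +1; mR−mL=-441/949 → turn -1·90°
n=6: pose=(1,-1,W); sL=45/32, sR=9/10; mL=153/160, mR=-81/320; mL+mR=45/64 → advance +1; mR−mL=-387/320 → turn -1·90°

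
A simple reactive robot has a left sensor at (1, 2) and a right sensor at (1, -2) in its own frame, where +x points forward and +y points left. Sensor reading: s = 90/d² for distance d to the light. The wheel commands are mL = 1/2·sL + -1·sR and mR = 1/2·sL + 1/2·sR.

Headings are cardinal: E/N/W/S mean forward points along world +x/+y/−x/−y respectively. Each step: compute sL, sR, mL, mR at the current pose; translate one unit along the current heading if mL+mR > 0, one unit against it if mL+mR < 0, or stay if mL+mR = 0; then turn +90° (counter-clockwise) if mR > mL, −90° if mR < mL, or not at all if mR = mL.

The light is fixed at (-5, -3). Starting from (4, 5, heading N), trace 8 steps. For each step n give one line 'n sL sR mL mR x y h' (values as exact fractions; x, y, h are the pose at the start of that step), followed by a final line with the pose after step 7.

n=0: pose=(4,5,N); sL=9/13, sR=45/101; mL=-261/2626, mR=747/1313; mL+mR=1233/2626 → advance +1; mR−mL=135/202 → turn +1·90°
n=1: pose=(4,6,W); sL=90/113, sR=18/37; mL=-369/4181, mR=2682/4181; mL+mR=2313/4181 → advance +1; mR−mL=27/37 → turn +1·90°
n=2: pose=(3,6,S); sL=45/82, sR=9/10; mL=-513/820, mR=297/410; mL+mR=81/820 → advance +1; mR−mL=27/20 → turn +1·90°
n=3: pose=(3,5,E); sL=90/181, sR=10/13; mL=-1225/2353, mR=1490/2353; mL+mR=265/2353 → advance +1; mR−mL=15/13 → turn +1·90°
n=4: pose=(4,5,N); sL=9/13, sR=45/101; mL=-261/2626, mR=747/1313; mL+mR=1233/2626 → advance +1; mR−mL=135/202 → turn +1·90°
n=5: pose=(4,6,W); sL=90/113, sR=18/37; mL=-369/4181, mR=2682/4181; mL+mR=2313/4181 → advance +1; mR−mL=27/37 → turn +1·90°
n=6: pose=(3,6,S); sL=45/82, sR=9/10; mL=-513/820, mR=297/410; mL+mR=81/820 → advance +1; mR−mL=27/20 → turn +1·90°
n=7: pose=(3,5,E); sL=90/181, sR=10/13; mL=-1225/2353, mR=1490/2353; mL+mR=265/2353 → advance +1; mR−mL=15/13 → turn +1·90°

0 9/13 45/101 -261/2626 747/1313 4 5 N
1 90/113 18/37 -369/4181 2682/4181 4 6 W
2 45/82 9/10 -513/820 297/410 3 6 S
3 90/181 10/13 -1225/2353 1490/2353 3 5 E
4 9/13 45/101 -261/2626 747/1313 4 5 N
5 90/113 18/37 -369/4181 2682/4181 4 6 W
6 45/82 9/10 -513/820 297/410 3 6 S
7 90/181 10/13 -1225/2353 1490/2353 3 5 E
final 4 5 N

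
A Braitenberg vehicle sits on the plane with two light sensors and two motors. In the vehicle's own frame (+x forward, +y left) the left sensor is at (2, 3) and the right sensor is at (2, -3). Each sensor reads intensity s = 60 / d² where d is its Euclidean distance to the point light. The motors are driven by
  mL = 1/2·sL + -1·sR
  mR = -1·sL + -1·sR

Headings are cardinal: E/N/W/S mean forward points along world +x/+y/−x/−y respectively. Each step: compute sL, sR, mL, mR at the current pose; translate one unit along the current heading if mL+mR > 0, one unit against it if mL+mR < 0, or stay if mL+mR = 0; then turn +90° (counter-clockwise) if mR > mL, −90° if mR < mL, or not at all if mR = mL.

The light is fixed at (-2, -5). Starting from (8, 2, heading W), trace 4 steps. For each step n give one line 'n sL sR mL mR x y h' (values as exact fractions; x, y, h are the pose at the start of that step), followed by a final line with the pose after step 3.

n=0: pose=(8,2,W); sL=3/4, sR=15/41; mL=3/328, mR=-183/164; mL+mR=-363/328 → advance -1; mR−mL=-9/8 → turn -1·90°
n=1: pose=(9,2,N); sL=12/29, sR=60/277; mL=-78/8033, mR=-5064/8033; mL+mR=-5142/8033 → advance -1; mR−mL=-18/29 → turn -1·90°
n=2: pose=(9,1,E); sL=6/25, sR=30/89; mL=-483/2225, mR=-1284/2225; mL+mR=-1767/2225 → advance -1; mR−mL=-9/25 → turn -1·90°
n=3: pose=(8,1,S); sL=12/37, sR=12/13; mL=-366/481, mR=-600/481; mL+mR=-966/481 → advance -1; mR−mL=-18/37 → turn -1·90°

0 3/4 15/41 3/328 -183/164 8 2 W
1 12/29 60/277 -78/8033 -5064/8033 9 2 N
2 6/25 30/89 -483/2225 -1284/2225 9 1 E
3 12/37 12/13 -366/481 -600/481 8 1 S
final 8 2 W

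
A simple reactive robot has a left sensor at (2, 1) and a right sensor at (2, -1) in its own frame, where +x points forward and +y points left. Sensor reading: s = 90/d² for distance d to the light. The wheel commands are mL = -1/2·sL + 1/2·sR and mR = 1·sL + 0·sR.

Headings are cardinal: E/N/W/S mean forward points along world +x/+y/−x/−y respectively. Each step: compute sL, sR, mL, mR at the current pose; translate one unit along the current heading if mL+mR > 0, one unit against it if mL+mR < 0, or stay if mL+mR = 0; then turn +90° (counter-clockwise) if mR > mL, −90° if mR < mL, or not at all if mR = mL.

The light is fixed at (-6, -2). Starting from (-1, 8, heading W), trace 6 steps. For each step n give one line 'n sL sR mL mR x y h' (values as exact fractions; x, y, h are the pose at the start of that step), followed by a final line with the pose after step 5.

0 1 9/13 -2/13 1 -1 8 W
1 90/89 90/73 720/6497 90/89 -2 8 S
2 45/68 9/10 81/680 45/68 -2 7 E
3 90/137 90/157 -900/21509 90/137 -1 7 N
4 1 9/13 -2/13 1 -1 8 W
5 90/89 90/73 720/6497 90/89 -2 8 S
final -2 7 E

n=0: pose=(-1,8,W); sL=1, sR=9/13; mL=-2/13, mR=1; mL+mR=11/13 → advance +1; mR−mL=15/13 → turn +1·90°
n=1: pose=(-2,8,S); sL=90/89, sR=90/73; mL=720/6497, mR=90/89; mL+mR=7290/6497 → advance +1; mR−mL=5850/6497 → turn +1·90°
n=2: pose=(-2,7,E); sL=45/68, sR=9/10; mL=81/680, mR=45/68; mL+mR=531/680 → advance +1; mR−mL=369/680 → turn +1·90°
n=3: pose=(-1,7,N); sL=90/137, sR=90/157; mL=-900/21509, mR=90/137; mL+mR=13230/21509 → advance +1; mR−mL=15030/21509 → turn +1·90°
n=4: pose=(-1,8,W); sL=1, sR=9/13; mL=-2/13, mR=1; mL+mR=11/13 → advance +1; mR−mL=15/13 → turn +1·90°
n=5: pose=(-2,8,S); sL=90/89, sR=90/73; mL=720/6497, mR=90/89; mL+mR=7290/6497 → advance +1; mR−mL=5850/6497 → turn +1·90°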